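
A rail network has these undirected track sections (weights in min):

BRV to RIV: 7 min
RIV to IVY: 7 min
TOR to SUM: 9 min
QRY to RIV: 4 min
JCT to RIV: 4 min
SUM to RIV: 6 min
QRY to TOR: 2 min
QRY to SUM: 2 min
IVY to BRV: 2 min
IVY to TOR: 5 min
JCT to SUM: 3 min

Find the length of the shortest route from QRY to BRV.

Enumerating some paths:
QRY–TOR–IVY–BRV: 2+5+2 = 9
QRY–RIV–IVY–BRV: 4+7+2 = 13
QRY–SUM–RIV–BRV: 2+6+7 = 15
QRY–RIV–BRV: 4+7 = 11
Cheapest is QRY–TOR–IVY–BRV at 9 min.

9 min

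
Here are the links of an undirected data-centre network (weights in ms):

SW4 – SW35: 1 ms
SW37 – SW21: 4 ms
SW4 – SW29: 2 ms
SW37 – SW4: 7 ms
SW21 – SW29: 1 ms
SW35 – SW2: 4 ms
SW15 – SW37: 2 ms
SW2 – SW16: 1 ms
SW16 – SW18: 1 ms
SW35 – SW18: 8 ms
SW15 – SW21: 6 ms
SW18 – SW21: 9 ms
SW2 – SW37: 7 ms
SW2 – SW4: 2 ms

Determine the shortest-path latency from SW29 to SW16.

5 ms

Compare a few routes:
SW29 → SW4 → SW2 → SW16: 2+2+1 = 5
SW29 → SW4 → SW35 → SW2 → SW16: 2+1+4+1 = 8
The minimum is 5 ms via SW29 → SW4 → SW2 → SW16.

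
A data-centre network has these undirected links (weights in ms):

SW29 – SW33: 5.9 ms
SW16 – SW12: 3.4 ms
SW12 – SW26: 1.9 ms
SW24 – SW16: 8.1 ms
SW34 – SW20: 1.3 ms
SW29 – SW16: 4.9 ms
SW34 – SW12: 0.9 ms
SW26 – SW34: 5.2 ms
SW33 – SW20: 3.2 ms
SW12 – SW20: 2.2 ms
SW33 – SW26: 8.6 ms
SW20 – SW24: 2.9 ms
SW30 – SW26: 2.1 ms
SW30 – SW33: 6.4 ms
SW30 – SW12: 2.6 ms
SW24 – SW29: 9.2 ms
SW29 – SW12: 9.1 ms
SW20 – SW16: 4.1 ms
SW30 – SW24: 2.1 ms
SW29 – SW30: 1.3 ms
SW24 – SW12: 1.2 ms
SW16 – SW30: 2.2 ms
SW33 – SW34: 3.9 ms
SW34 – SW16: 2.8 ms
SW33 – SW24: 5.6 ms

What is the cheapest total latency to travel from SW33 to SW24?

Settle nodes by increasing distance from SW33:
SW33: 0
SW20: 3.2  (via SW33)
SW34: 3.9  (via SW33)
SW12: 4.8  (via SW34)
SW24: 5.6  (via SW33)
Shortest route: SW33–SW24 = 5.6 ms.

5.6 ms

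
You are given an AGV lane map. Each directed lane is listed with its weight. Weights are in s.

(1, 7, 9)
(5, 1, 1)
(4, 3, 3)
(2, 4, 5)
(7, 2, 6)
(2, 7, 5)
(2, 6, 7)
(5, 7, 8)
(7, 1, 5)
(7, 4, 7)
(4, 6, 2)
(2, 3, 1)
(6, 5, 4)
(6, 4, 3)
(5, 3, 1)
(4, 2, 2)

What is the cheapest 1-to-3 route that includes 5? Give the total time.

Best 1 to 5: 1–7–4–6–5 costing 22
Best 5 to 3: 5–3 costing 1
Total via 5: 22 + 1 = 23 s.

23 s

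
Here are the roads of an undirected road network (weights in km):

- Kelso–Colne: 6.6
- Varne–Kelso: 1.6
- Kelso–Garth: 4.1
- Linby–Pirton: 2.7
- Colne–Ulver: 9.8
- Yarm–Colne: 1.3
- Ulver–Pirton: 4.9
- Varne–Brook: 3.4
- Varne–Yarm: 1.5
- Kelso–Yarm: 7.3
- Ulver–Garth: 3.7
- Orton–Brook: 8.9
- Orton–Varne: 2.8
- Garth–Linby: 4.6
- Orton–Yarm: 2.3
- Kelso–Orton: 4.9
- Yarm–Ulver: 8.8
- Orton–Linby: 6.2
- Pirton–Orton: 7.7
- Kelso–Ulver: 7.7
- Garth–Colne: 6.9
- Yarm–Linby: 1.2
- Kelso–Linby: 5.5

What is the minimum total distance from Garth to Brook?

Enumerating some paths:
Garth → Linby → Yarm → Varne → Brook: 4.6+1.2+1.5+3.4 = 10.7
Garth → Kelso → Varne → Brook: 4.1+1.6+3.4 = 9.1
Garth → Colne → Yarm → Varne → Brook: 6.9+1.3+1.5+3.4 = 13.1
Garth → Linby → Yarm → Orton → Varne → Brook: 4.6+1.2+2.3+2.8+3.4 = 14.3
The minimum is 9.1 km via Garth → Kelso → Varne → Brook.

9.1 km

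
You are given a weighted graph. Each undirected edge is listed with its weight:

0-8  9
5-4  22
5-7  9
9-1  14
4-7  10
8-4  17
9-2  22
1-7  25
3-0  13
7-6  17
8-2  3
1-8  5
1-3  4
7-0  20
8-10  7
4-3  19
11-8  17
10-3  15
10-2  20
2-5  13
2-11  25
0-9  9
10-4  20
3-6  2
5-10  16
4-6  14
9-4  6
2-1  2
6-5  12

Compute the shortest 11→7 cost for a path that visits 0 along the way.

46

Shortest 11→0: 11–8–0 = 26
Shortest 0→7: 0–7 = 20
Total via 0: 26 + 20 = 46.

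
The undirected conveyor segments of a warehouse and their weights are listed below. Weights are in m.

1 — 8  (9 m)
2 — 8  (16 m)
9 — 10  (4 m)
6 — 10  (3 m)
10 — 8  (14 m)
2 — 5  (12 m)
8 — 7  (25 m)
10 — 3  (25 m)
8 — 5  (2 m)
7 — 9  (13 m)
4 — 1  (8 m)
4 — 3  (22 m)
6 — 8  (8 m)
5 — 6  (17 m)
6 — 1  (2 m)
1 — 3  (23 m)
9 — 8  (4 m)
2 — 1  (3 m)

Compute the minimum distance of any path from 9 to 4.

17 m

Compare a few routes:
9 → 8 → 6 → 1 → 4: 4+8+2+8 = 22
9 → 8 → 5 → 2 → 1 → 4: 4+2+12+3+8 = 29
9 → 10 → 6 → 1 → 4: 4+3+2+8 = 17
9 → 8 → 1 → 4: 4+9+8 = 21
Cheapest is 9 → 10 → 6 → 1 → 4 at 17 m.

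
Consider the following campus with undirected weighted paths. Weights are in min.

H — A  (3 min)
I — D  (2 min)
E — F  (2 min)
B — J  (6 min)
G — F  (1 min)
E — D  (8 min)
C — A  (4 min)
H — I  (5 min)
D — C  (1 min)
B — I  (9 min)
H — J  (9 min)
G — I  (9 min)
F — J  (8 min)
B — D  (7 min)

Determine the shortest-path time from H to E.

15 min

Shortest distances from H:
H: 0
A: 3  (via H)
I: 5  (via H)
C: 7  (via A)
D: 7  (via I)
J: 9  (via H)
B: 14  (via I)
G: 14  (via I)
E: 15  (via D)
Shortest route: H → I → D → E = 15 min.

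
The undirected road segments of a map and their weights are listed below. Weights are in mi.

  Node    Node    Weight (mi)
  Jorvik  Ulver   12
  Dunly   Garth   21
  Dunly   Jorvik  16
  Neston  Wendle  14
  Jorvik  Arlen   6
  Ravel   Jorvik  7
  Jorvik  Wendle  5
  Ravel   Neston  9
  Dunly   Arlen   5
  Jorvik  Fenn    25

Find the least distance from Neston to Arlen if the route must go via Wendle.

25 mi

Best Neston to Wendle: Neston → Wendle costing 14
Shortest Wendle→Arlen: Wendle → Jorvik → Arlen = 11
Total via Wendle: 14 + 11 = 25 mi.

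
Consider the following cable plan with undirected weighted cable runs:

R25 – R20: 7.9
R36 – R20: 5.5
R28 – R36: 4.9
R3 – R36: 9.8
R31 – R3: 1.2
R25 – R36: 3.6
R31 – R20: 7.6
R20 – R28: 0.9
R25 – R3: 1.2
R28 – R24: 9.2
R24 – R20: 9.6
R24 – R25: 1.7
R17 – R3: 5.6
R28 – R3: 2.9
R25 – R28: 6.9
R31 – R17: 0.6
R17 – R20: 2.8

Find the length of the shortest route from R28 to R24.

5.8

Enumerating some paths:
R28 - R20 - R17 - R31 - R3 - R25 - R24: 0.9+2.8+0.6+1.2+1.2+1.7 = 8.4
R28 - R3 - R25 - R24: 2.9+1.2+1.7 = 5.8
The minimum is 5.8 via R28 - R3 - R25 - R24.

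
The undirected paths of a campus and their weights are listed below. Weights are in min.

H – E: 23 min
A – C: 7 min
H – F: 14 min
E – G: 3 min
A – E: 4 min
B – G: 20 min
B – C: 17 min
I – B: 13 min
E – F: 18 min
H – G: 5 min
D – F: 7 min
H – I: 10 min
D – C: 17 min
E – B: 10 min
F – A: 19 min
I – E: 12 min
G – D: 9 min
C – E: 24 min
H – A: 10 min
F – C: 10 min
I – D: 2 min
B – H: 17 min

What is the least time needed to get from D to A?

16 min

Settle nodes by increasing distance from D:
D: 0
I: 2  (via D)
F: 7  (via D)
G: 9  (via D)
E: 12  (via G)
H: 12  (via I)
B: 15  (via I)
A: 16  (via E)
Shortest route: D–G–E–A = 16 min.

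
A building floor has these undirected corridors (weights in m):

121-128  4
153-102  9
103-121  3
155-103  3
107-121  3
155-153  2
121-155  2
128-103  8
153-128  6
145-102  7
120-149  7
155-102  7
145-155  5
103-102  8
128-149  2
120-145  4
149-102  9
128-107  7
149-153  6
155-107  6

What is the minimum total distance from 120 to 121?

Shortest distances from 120:
120: 0
145: 4  (via 120)
149: 7  (via 120)
155: 9  (via 145)
128: 9  (via 149)
153: 11  (via 155)
121: 11  (via 155)
Shortest route: 120–145–155–121 = 11 m.

11 m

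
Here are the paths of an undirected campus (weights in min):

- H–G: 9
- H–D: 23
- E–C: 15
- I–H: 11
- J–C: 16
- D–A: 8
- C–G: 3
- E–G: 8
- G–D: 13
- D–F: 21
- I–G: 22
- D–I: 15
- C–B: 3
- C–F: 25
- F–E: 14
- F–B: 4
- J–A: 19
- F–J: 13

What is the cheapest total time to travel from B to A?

27 min

Settle nodes by increasing distance from B:
B: 0
C: 3  (via B)
F: 4  (via B)
G: 6  (via C)
E: 14  (via G)
H: 15  (via G)
J: 17  (via F)
D: 19  (via G)
I: 26  (via H)
A: 27  (via D)
Shortest route: B → C → G → D → A = 27 min.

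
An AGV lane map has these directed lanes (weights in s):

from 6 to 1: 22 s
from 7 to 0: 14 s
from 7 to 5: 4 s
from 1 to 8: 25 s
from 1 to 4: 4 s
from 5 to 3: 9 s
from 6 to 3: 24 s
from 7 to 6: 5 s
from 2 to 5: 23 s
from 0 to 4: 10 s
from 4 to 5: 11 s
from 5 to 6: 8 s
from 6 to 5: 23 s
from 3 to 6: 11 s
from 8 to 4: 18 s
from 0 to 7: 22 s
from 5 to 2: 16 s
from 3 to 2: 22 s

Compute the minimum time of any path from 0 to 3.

Candidate routes:
0 - 4 - 5 - 3: 10+11+9 = 30
0 - 7 - 5 - 3: 22+4+9 = 35
Cheapest is 0 - 4 - 5 - 3 at 30 s.

30 s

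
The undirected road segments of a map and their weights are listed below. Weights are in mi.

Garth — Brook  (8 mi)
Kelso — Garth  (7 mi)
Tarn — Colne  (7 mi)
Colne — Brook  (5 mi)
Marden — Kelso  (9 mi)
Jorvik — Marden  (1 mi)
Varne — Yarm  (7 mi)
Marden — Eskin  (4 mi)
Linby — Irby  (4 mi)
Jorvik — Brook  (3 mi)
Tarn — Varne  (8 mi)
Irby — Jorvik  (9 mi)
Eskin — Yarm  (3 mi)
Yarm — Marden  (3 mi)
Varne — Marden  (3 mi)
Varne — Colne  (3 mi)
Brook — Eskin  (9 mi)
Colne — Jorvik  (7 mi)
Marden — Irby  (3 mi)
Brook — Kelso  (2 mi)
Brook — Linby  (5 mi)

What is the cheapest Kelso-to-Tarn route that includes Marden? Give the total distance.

17 mi

Shortest Kelso→Marden: Kelso → Brook → Jorvik → Marden = 6
Best Marden to Tarn: Marden → Varne → Tarn costing 11
Total via Marden: 6 + 11 = 17 mi.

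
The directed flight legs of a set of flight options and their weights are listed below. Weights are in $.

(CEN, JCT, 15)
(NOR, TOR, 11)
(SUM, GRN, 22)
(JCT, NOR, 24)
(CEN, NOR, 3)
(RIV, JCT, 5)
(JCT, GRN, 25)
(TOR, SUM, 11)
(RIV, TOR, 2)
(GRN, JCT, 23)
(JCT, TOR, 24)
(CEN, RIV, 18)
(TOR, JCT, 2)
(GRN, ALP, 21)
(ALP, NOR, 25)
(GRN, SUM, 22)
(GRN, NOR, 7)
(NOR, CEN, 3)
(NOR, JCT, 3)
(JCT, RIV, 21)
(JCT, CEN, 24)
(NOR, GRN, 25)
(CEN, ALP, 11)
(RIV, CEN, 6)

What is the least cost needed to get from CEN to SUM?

Settle nodes by increasing distance from CEN:
CEN: 0
NOR: 3  (via CEN)
JCT: 6  (via NOR)
ALP: 11  (via CEN)
TOR: 14  (via NOR)
RIV: 18  (via CEN)
SUM: 25  (via TOR)
Shortest route: CEN–NOR–TOR–SUM = $25.

$25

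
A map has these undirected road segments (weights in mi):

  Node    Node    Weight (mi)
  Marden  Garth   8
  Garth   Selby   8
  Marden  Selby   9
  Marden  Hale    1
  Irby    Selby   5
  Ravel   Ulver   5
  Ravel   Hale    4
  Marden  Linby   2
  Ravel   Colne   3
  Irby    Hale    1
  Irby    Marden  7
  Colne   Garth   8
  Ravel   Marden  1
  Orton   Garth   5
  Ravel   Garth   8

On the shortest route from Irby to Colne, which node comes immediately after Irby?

Candidate routes:
Irby–Hale–Ravel–Colne: 1+4+3 = 8
Irby–Marden–Ravel–Colne: 7+1+3 = 11
Irby–Hale–Marden–Ravel–Colne: 1+1+1+3 = 6
Cheapest is Irby–Hale–Marden–Ravel–Colne at 6 mi.
So from Irby the first move is to Hale.

Hale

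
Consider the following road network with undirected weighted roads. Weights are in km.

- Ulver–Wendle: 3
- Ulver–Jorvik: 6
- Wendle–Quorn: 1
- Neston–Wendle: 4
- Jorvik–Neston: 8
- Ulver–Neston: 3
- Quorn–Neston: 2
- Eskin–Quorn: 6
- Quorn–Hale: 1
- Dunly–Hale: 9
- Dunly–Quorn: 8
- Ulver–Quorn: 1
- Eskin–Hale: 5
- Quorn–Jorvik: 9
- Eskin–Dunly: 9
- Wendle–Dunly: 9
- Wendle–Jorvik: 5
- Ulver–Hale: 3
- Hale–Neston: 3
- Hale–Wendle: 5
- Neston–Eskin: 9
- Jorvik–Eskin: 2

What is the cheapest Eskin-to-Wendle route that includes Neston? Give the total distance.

11 km

Best Eskin to Neston: Eskin → Hale → Neston costing 8
Best Neston to Wendle: Neston → Quorn → Wendle costing 3
Total via Neston: 8 + 3 = 11 km.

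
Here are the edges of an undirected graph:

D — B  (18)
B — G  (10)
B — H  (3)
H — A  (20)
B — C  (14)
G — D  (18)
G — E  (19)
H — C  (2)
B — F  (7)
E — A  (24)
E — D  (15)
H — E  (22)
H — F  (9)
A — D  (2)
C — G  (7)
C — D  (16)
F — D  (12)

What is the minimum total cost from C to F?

Candidate routes:
C–H–B–F: 2+3+7 = 12
C–H–F: 2+9 = 11
C–B–F: 14+7 = 21
The minimum is 11 via C–H–F.

11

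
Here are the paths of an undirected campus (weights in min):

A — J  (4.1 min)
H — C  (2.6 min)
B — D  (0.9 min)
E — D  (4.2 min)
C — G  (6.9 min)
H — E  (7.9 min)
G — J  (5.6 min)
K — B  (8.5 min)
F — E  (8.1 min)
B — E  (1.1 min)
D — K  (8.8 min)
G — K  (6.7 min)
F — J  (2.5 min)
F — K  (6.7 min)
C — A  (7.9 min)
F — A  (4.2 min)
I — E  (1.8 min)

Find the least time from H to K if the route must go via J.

23.8 min

Best H to J: H–C–A–J costing 14.6
Best J to K: J–F–K costing 9.2
Total via J: 14.6 + 9.2 = 23.8 min.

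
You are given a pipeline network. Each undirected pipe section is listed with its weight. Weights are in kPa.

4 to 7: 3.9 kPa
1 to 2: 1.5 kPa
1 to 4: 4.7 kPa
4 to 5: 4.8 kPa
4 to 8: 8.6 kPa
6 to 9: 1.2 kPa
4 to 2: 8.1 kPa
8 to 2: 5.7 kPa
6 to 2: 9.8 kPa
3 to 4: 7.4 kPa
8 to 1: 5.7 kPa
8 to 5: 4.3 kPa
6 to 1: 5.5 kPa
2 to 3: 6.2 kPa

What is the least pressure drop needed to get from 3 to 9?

14.4 kPa

Shortest distances from 3:
3: 0
2: 6.2  (via 3)
4: 7.4  (via 3)
1: 7.7  (via 2)
7: 11.3  (via 4)
8: 11.9  (via 2)
5: 12.2  (via 4)
6: 13.2  (via 1)
9: 14.4  (via 6)
Shortest route: 3–2–1–6–9 = 14.4 kPa.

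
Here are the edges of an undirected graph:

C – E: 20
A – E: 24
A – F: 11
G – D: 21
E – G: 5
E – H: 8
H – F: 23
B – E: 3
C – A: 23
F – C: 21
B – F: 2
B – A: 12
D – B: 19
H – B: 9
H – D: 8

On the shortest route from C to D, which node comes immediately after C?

E

Compare a few routes:
C - E - B - H - D: 20+3+9+8 = 40
C - F - B - H - D: 21+2+9+8 = 40
C - E - H - D: 20+8+8 = 36
The minimum is 36 via C - E - H - D.
So from C the first move is to E.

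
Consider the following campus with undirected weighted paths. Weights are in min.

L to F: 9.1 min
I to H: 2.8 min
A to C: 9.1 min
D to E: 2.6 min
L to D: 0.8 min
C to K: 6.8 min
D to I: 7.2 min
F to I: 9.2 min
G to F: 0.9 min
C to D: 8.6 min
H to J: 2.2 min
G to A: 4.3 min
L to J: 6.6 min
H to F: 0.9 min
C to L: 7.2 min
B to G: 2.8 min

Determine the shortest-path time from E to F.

Running Dijkstra from E:
E: 0
D: 2.6  (via E)
L: 3.4  (via D)
I: 9.8  (via D)
J: 10  (via L)
C: 10.6  (via L)
H: 12.2  (via J)
F: 12.5  (via L)
Shortest route: E–D–L–F = 12.5 min.

12.5 min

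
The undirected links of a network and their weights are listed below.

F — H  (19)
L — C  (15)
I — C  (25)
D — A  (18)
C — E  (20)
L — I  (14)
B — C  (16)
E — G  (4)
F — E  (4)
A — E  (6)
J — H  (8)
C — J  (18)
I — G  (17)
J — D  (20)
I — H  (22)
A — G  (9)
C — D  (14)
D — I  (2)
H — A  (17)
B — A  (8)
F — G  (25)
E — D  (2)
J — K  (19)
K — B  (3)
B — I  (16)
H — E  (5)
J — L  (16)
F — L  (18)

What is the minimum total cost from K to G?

20

Settle nodes by increasing distance from K:
K: 0
B: 3  (via K)
A: 11  (via B)
E: 17  (via A)
C: 19  (via B)
D: 19  (via E)
I: 19  (via B)
J: 19  (via K)
G: 20  (via A)
Shortest route: K–B–A–G = 20.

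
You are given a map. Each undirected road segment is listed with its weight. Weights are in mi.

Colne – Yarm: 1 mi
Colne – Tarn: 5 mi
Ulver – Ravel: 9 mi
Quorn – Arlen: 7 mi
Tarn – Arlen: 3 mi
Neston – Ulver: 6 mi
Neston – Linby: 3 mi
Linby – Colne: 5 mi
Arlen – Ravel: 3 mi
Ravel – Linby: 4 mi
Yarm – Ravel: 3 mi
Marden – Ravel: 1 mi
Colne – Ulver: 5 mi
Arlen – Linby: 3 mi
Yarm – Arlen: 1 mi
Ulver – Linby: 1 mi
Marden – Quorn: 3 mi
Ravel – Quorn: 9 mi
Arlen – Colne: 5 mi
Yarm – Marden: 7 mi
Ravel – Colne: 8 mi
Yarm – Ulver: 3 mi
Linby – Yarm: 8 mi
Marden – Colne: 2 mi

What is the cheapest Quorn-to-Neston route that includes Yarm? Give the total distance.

Best Quorn to Yarm: Quorn → Marden → Colne → Yarm costing 6
Best Yarm to Neston: Yarm → Arlen → Linby → Neston costing 7
Total via Yarm: 6 + 7 = 13 mi.

13 mi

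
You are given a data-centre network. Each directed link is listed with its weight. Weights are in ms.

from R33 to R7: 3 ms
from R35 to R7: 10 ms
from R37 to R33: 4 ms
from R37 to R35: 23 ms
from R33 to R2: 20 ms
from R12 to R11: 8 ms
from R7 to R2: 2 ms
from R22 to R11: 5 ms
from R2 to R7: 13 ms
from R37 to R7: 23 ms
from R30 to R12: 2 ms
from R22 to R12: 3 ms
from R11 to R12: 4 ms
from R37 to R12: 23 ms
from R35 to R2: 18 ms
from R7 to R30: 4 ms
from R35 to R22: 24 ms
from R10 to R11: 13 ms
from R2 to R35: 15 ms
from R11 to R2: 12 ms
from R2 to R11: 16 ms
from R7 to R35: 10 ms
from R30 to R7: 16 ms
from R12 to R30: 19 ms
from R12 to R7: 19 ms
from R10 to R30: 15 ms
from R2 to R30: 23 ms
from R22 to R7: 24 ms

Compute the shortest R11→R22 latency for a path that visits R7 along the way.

57 ms

Shortest R11→R7: R11–R12–R7 = 23
Best R7 to R22: R7–R35–R22 costing 34
Total via R7: 23 + 34 = 57 ms.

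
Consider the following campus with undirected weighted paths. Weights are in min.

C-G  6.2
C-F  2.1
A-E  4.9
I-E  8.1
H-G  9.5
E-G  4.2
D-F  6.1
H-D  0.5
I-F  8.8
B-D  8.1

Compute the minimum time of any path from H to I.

Running Dijkstra from H:
H: 0
D: 0.5  (via H)
F: 6.6  (via D)
B: 8.6  (via D)
C: 8.7  (via F)
G: 9.5  (via H)
E: 13.7  (via G)
I: 15.4  (via F)
Shortest route: H–D–F–I = 15.4 min.

15.4 min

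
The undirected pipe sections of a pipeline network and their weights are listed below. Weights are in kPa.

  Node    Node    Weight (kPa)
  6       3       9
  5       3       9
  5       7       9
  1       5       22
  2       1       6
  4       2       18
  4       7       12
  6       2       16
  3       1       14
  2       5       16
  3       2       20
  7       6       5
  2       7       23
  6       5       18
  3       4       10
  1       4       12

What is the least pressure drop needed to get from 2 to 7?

21 kPa

Enumerating some paths:
2–7: 23 = 23
2–6–7: 16+5 = 21
Cheapest is 2–6–7 at 21 kPa.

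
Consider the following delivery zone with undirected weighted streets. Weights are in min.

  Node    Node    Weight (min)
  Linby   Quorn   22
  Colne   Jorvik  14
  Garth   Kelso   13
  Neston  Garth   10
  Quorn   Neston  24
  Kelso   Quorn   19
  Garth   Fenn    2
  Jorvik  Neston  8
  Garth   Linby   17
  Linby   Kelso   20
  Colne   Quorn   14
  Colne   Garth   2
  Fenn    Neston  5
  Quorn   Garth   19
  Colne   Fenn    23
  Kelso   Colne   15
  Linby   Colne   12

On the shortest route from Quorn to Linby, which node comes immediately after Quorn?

Linby

Enumerating some paths:
Quorn - Colne - Linby: 14+12 = 26
Quorn - Linby: 22 = 22
Cheapest is Quorn - Linby at 22 min.
So from Quorn the first move is to Linby.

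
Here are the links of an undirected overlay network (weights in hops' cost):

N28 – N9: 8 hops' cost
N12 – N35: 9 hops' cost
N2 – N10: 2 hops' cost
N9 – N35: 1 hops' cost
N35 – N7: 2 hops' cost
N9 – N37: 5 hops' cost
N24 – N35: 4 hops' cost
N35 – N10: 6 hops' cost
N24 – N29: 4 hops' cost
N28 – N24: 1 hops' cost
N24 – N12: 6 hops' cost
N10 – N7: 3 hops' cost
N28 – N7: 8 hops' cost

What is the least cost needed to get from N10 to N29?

Shortest distances from N10:
N10: 0
N2: 2  (via N10)
N7: 3  (via N10)
N35: 5  (via N7)
N9: 6  (via N35)
N24: 9  (via N35)
N28: 10  (via N24)
N37: 11  (via N9)
N29: 13  (via N24)
Shortest route: N10 → N7 → N35 → N24 → N29 = 13 hops' cost.

13 hops' cost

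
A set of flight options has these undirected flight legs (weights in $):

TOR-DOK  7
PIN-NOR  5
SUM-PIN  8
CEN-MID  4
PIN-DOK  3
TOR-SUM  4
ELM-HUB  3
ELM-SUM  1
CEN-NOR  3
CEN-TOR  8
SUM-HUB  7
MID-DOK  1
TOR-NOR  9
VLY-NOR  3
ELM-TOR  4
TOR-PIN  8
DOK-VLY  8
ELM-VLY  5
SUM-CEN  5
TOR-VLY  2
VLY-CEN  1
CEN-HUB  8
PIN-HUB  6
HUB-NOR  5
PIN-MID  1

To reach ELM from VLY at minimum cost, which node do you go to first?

Candidate routes:
VLY–ELM: 5 = 5
VLY–TOR–ELM: 2+4 = 6
VLY–CEN–SUM–ELM: 1+5+1 = 7
The minimum is $5 via VLY–ELM.
So from VLY the first move is to ELM.

ELM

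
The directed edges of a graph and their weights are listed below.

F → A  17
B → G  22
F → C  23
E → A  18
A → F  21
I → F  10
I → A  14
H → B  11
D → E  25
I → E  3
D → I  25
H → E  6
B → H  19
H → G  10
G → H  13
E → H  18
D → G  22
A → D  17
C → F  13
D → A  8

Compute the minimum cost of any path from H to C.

Candidate routes:
H - E - A - D - I - F - C: 6+18+17+25+10+23 = 99
H - E - A - F - C: 6+18+21+23 = 68
Cheapest is H - E - A - F - C at 68.

68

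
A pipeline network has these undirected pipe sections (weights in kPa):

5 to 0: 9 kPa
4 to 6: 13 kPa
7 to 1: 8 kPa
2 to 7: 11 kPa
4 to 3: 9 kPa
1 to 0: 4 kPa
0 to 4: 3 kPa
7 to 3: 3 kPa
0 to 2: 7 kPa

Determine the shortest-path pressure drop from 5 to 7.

Enumerating some paths:
5 - 0 - 1 - 7: 9+4+8 = 21
5 - 0 - 4 - 3 - 7: 9+3+9+3 = 24
5 - 0 - 2 - 7: 9+7+11 = 27
Cheapest is 5 - 0 - 1 - 7 at 21 kPa.

21 kPa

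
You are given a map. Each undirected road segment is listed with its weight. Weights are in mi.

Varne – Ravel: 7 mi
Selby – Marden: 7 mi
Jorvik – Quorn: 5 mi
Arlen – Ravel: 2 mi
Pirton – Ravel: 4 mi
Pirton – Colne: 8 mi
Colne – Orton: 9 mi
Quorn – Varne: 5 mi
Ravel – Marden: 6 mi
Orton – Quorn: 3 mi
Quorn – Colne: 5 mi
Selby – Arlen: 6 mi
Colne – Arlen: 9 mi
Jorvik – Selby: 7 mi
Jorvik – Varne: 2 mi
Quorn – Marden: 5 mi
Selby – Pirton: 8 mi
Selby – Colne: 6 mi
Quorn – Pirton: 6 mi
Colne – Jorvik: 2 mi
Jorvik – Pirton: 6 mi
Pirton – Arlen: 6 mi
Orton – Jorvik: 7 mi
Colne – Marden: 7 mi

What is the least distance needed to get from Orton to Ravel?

Enumerating some paths:
Orton–Quorn–Varne–Ravel: 3+5+7 = 15
Orton–Jorvik–Varne–Ravel: 7+2+7 = 16
Orton–Quorn–Marden–Ravel: 3+5+6 = 14
Orton–Quorn–Pirton–Ravel: 3+6+4 = 13
The minimum is 13 mi via Orton–Quorn–Pirton–Ravel.

13 mi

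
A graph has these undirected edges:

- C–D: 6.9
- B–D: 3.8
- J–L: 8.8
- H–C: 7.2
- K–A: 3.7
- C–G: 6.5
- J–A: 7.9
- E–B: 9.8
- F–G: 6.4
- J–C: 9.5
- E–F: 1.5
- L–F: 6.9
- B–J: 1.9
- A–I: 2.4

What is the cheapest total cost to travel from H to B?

Candidate routes:
H–C–D–B: 7.2+6.9+3.8 = 17.9
H–C–G–F–L–J–B: 7.2+6.5+6.4+6.9+8.8+1.9 = 37.7
H–C–J–B: 7.2+9.5+1.9 = 18.6
H–C–G–F–E–B: 7.2+6.5+6.4+1.5+9.8 = 31.4
Cheapest is H–C–D–B at 17.9.

17.9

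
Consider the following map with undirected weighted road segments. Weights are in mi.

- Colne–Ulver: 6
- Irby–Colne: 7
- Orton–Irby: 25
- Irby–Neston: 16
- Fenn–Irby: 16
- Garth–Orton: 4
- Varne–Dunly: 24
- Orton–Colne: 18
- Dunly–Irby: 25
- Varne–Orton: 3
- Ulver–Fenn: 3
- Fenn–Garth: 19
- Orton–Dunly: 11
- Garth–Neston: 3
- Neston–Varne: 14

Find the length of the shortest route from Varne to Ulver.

Settle nodes by increasing distance from Varne:
Varne: 0
Orton: 3  (via Varne)
Garth: 7  (via Orton)
Neston: 10  (via Garth)
Dunly: 14  (via Orton)
Colne: 21  (via Orton)
Fenn: 26  (via Garth)
Irby: 26  (via Neston)
Ulver: 27  (via Colne)
Shortest route: Varne → Orton → Colne → Ulver = 27 mi.

27 mi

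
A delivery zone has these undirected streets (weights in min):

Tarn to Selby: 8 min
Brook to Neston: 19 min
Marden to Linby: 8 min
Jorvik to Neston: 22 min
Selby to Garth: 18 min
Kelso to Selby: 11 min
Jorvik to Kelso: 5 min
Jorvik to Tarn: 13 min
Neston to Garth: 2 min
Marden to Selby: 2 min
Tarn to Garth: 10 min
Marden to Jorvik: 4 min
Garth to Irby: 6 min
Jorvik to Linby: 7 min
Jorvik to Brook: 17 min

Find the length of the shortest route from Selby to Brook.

23 min

Settle nodes by increasing distance from Selby:
Selby: 0
Marden: 2  (via Selby)
Jorvik: 6  (via Marden)
Tarn: 8  (via Selby)
Linby: 10  (via Marden)
Kelso: 11  (via Selby)
Garth: 18  (via Selby)
Neston: 20  (via Garth)
Brook: 23  (via Jorvik)
Shortest route: Selby → Marden → Jorvik → Brook = 23 min.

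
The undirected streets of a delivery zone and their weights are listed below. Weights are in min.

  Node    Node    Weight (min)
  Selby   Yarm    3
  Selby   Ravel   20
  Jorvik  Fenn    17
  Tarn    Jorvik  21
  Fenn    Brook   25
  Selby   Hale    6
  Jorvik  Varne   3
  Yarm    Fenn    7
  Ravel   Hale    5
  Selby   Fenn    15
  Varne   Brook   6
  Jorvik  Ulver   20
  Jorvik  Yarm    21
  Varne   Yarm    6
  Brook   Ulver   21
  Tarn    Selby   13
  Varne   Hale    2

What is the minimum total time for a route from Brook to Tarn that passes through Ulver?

Shortest Brook→Ulver: Brook–Ulver = 21
Shortest Ulver→Tarn: Ulver–Jorvik–Tarn = 41
Total via Ulver: 21 + 41 = 62 min.

62 min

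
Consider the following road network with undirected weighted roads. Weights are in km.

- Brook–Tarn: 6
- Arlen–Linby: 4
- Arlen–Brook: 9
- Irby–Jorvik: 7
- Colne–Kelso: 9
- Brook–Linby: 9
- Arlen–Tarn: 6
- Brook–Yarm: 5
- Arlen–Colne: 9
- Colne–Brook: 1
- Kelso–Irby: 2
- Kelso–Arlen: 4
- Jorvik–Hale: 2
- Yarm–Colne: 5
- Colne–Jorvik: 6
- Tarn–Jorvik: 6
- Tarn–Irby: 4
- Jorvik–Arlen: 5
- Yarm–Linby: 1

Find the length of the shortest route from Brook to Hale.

Shortest distances from Brook:
Brook: 0
Colne: 1  (via Brook)
Yarm: 5  (via Brook)
Tarn: 6  (via Brook)
Linby: 6  (via Yarm)
Jorvik: 7  (via Colne)
Hale: 9  (via Jorvik)
Shortest route: Brook–Colne–Jorvik–Hale = 9 km.

9 km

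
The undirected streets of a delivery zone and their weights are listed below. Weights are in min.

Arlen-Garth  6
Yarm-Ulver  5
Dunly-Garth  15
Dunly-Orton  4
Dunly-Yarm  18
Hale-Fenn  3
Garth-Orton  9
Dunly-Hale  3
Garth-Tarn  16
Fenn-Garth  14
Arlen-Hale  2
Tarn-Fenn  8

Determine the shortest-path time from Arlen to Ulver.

Shortest distances from Arlen:
Arlen: 0
Hale: 2  (via Arlen)
Fenn: 5  (via Hale)
Dunly: 5  (via Hale)
Garth: 6  (via Arlen)
Orton: 9  (via Dunly)
Tarn: 13  (via Fenn)
Yarm: 23  (via Dunly)
Ulver: 28  (via Yarm)
Shortest route: Arlen → Hale → Dunly → Yarm → Ulver = 28 min.

28 min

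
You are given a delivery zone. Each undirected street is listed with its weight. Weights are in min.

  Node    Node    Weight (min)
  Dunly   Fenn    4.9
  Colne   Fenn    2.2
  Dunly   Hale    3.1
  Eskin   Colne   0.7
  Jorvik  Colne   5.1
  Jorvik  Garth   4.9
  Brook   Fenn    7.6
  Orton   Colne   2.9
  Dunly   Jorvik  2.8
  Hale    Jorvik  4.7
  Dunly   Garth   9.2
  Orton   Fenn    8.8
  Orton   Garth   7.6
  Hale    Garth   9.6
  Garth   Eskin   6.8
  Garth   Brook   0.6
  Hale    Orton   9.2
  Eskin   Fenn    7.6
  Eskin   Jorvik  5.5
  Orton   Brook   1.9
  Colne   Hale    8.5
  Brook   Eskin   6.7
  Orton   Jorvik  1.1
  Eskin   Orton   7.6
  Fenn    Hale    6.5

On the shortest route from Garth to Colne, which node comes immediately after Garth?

Brook

Enumerating some paths:
Garth → Brook → Orton → Jorvik → Colne: 0.6+1.9+1.1+5.1 = 8.7
Garth → Eskin → Colne: 6.8+0.7 = 7.5
Garth → Brook → Eskin → Colne: 0.6+6.7+0.7 = 8
Garth → Brook → Orton → Colne: 0.6+1.9+2.9 = 5.4
Cheapest is Garth → Brook → Orton → Colne at 5.4 min.
So from Garth the first move is to Brook.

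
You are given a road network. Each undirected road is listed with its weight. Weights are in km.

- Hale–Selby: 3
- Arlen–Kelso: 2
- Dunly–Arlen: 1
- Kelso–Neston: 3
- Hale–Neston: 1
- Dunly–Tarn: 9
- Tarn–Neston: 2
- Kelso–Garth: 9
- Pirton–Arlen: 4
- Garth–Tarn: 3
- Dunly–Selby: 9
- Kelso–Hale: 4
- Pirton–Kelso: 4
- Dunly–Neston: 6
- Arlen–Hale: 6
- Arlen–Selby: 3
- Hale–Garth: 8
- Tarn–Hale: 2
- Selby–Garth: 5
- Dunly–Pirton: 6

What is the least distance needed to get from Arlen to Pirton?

4 km

Settle nodes by increasing distance from Arlen:
Arlen: 0
Dunly: 1  (via Arlen)
Kelso: 2  (via Arlen)
Selby: 3  (via Arlen)
Pirton: 4  (via Arlen)
Shortest route: Arlen → Pirton = 4 km.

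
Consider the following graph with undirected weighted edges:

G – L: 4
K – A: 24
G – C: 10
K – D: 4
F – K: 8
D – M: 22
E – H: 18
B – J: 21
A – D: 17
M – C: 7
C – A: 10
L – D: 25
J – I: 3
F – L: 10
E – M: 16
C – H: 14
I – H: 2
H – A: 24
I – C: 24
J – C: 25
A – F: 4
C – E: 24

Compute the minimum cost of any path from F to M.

21

Compare a few routes:
F → A → D → M: 4+17+22 = 43
F → L → G → C → M: 10+4+10+7 = 31
F → K → D → M: 8+4+22 = 34
F → A → C → M: 4+10+7 = 21
Cheapest is F → A → C → M at 21.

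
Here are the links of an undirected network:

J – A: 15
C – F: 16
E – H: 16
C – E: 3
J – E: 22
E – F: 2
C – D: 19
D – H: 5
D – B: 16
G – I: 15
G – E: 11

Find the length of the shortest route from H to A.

Running Dijkstra from H:
H: 0
D: 5  (via H)
E: 16  (via H)
F: 18  (via E)
C: 19  (via E)
B: 21  (via D)
G: 27  (via E)
J: 38  (via E)
I: 42  (via G)
A: 53  (via J)
Shortest route: H–E–J–A = 53.

53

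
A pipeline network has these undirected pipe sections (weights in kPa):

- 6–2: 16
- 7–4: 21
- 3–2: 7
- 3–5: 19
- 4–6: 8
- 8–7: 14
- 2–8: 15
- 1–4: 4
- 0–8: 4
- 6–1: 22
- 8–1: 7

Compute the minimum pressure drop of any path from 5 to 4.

50 kPa

Compare a few routes:
5–3–2–6–1–4: 19+7+16+22+4 = 68
5–3–2–6–4: 19+7+16+8 = 50
5–3–2–8–1–4: 19+7+15+7+4 = 52
5–3–2–8–7–4: 19+7+15+14+21 = 76
The minimum is 50 kPa via 5–3–2–6–4.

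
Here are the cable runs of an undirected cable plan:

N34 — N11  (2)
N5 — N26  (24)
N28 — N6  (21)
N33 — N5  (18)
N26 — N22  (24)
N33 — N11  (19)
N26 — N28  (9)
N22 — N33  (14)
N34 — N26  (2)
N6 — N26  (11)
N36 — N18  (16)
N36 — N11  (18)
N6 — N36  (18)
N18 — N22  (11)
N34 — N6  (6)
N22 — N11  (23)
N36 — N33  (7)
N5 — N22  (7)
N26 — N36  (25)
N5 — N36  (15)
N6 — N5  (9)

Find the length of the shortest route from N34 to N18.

33

Shortest distances from N34:
N34: 0
N26: 2  (via N34)
N11: 2  (via N34)
N6: 6  (via N34)
N28: 11  (via N26)
N5: 15  (via N6)
N36: 20  (via N11)
N33: 21  (via N11)
N22: 22  (via N5)
N18: 33  (via N22)
Shortest route: N34 → N6 → N5 → N22 → N18 = 33.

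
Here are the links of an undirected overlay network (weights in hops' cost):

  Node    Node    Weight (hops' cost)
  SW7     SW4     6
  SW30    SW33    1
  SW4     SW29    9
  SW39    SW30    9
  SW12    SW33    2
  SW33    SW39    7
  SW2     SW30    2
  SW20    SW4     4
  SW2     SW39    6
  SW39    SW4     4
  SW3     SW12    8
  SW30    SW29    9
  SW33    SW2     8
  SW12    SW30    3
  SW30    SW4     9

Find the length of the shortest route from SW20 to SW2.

14 hops' cost

Enumerating some paths:
SW20 - SW4 - SW39 - SW30 - SW2: 4+4+9+2 = 19
SW20 - SW4 - SW39 - SW2: 4+4+6 = 14
SW20 - SW4 - SW30 - SW2: 4+9+2 = 15
SW20 - SW4 - SW39 - SW33 - SW30 - SW2: 4+4+7+1+2 = 18
Cheapest is SW20 - SW4 - SW39 - SW2 at 14 hops' cost.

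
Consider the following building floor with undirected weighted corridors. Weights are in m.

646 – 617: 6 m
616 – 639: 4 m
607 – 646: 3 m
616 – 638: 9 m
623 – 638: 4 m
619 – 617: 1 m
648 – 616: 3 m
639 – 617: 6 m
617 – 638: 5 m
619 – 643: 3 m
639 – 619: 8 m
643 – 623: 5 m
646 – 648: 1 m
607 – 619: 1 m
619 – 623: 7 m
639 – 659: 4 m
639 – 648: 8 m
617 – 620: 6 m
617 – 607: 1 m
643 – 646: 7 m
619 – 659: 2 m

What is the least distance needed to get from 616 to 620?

Running Dijkstra from 616:
616: 0
648: 3  (via 616)
639: 4  (via 616)
646: 4  (via 648)
607: 7  (via 646)
659: 8  (via 639)
617: 8  (via 607)
619: 8  (via 607)
638: 9  (via 616)
643: 11  (via 646)
623: 13  (via 638)
620: 14  (via 617)
Shortest route: 616–648–646–607–617–620 = 14 m.

14 m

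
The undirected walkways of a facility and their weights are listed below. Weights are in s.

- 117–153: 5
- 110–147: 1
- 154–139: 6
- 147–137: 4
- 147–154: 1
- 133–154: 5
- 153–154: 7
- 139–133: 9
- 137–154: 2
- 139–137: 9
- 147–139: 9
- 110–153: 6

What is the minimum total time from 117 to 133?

17 s

Compare a few routes:
117 - 153 - 110 - 147 - 154 - 133: 5+6+1+1+5 = 18
117 - 153 - 154 - 133: 5+7+5 = 17
The minimum is 17 s via 117 - 153 - 154 - 133.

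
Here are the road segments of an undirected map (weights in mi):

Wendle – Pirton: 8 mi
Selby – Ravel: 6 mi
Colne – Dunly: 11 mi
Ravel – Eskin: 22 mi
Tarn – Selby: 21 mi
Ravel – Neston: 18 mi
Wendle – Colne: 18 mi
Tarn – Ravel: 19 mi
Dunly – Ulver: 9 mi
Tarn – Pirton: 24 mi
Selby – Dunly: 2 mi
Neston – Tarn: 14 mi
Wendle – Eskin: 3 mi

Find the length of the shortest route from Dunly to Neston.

26 mi

Settle nodes by increasing distance from Dunly:
Dunly: 0
Selby: 2  (via Dunly)
Ravel: 8  (via Selby)
Ulver: 9  (via Dunly)
Colne: 11  (via Dunly)
Tarn: 23  (via Selby)
Neston: 26  (via Ravel)
Shortest route: Dunly–Selby–Ravel–Neston = 26 mi.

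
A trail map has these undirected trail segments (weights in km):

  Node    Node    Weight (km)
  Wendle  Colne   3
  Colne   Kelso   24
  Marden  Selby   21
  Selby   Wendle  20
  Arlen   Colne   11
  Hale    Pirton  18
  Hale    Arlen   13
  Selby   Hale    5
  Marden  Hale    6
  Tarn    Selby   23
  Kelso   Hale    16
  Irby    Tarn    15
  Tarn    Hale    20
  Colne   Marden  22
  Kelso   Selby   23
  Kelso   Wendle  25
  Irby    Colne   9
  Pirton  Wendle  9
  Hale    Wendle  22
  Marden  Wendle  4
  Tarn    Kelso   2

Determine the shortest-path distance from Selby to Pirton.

23 km

Running Dijkstra from Selby:
Selby: 0
Hale: 5  (via Selby)
Marden: 11  (via Hale)
Wendle: 15  (via Marden)
Arlen: 18  (via Hale)
Colne: 18  (via Wendle)
Kelso: 21  (via Hale)
Tarn: 23  (via Selby)
Pirton: 23  (via Hale)
Shortest route: Selby–Hale–Pirton = 23 km.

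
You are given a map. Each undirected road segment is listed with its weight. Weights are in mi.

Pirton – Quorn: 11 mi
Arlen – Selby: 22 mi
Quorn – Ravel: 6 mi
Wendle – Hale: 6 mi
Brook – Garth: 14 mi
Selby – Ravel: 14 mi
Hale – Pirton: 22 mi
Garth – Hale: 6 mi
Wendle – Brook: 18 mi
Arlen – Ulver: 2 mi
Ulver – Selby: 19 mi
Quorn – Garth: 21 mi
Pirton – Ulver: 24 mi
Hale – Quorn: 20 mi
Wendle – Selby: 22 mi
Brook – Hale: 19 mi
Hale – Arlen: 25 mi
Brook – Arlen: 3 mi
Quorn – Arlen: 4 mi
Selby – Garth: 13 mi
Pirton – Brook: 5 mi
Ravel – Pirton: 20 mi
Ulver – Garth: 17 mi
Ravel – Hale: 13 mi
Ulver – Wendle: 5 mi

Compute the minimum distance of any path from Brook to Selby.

24 mi

Candidate routes:
Brook–Garth–Selby: 14+13 = 27
Brook–Arlen–Ulver–Selby: 3+2+19 = 24
Brook–Arlen–Selby: 3+22 = 25
Brook–Arlen–Quorn–Ravel–Selby: 3+4+6+14 = 27
Cheapest is Brook–Arlen–Ulver–Selby at 24 mi.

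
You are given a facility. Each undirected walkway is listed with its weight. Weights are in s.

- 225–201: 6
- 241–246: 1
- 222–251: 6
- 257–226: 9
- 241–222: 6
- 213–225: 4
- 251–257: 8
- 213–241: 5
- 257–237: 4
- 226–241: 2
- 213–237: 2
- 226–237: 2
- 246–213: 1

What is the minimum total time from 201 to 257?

Candidate routes:
201 - 225 - 213 - 246 - 241 - 226 - 237 - 257: 6+4+1+1+2+2+4 = 20
201 - 225 - 213 - 237 - 226 - 257: 6+4+2+2+9 = 23
201 - 225 - 213 - 246 - 241 - 226 - 257: 6+4+1+1+2+9 = 23
201 - 225 - 213 - 237 - 257: 6+4+2+4 = 16
Cheapest is 201 - 225 - 213 - 237 - 257 at 16 s.

16 s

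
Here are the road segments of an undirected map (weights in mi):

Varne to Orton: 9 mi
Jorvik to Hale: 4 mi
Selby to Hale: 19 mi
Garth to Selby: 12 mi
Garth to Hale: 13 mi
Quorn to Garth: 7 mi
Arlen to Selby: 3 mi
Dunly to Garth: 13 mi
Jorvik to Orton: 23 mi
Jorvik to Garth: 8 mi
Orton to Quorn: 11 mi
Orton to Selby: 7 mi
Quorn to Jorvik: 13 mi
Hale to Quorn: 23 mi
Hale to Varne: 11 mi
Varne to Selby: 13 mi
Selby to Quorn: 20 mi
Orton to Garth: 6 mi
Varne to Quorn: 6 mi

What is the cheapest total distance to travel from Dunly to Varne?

26 mi

Candidate routes:
Dunly–Garth–Quorn–Varne: 13+7+6 = 26
Dunly–Garth–Orton–Varne: 13+6+9 = 28
The minimum is 26 mi via Dunly–Garth–Quorn–Varne.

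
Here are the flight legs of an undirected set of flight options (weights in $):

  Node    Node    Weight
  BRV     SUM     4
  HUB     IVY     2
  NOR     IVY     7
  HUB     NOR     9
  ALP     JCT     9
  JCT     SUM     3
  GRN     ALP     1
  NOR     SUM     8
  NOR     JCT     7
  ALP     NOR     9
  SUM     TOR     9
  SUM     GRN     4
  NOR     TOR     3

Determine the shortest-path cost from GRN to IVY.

Compare a few routes:
GRN–SUM–NOR–IVY: 4+8+7 = 19
GRN–ALP–NOR–IVY: 1+9+7 = 17
The minimum is $17 via GRN–ALP–NOR–IVY.

$17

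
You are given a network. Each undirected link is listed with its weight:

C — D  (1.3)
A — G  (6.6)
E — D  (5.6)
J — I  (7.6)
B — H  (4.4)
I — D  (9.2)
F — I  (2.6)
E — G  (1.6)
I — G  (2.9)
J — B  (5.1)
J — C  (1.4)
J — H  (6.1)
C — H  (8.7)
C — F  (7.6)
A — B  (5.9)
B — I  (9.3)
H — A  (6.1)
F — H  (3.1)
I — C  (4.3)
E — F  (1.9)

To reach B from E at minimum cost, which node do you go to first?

F

Compare a few routes:
E → D → C → J → B: 5.6+1.3+1.4+5.1 = 13.4
E → F → H → B: 1.9+3.1+4.4 = 9.4
The minimum is 9.4 via E → F → H → B.
So from E the first move is to F.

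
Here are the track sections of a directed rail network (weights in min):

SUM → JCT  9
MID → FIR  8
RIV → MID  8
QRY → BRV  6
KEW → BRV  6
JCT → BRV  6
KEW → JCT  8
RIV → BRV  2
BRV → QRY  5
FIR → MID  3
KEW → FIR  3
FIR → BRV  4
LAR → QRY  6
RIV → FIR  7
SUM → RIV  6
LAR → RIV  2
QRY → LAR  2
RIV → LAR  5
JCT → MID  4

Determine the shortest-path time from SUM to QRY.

Enumerating some paths:
SUM → JCT → BRV → QRY: 9+6+5 = 20
SUM → RIV → LAR → QRY: 6+5+6 = 17
SUM → RIV → BRV → QRY: 6+2+5 = 13
Cheapest is SUM → RIV → BRV → QRY at 13 min.

13 min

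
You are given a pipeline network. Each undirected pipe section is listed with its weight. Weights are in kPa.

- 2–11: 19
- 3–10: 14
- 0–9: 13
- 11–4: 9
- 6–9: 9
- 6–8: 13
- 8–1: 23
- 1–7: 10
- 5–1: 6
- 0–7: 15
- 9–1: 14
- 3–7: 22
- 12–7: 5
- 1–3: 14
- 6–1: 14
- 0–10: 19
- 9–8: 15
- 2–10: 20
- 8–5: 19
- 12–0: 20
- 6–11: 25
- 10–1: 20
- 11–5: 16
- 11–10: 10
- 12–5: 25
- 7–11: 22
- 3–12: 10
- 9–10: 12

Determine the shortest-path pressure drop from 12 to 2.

44 kPa

Shortest distances from 12:
12: 0
7: 5  (via 12)
3: 10  (via 12)
1: 15  (via 7)
0: 20  (via 12)
5: 21  (via 1)
10: 24  (via 3)
11: 27  (via 7)
6: 29  (via 1)
9: 29  (via 1)
4: 36  (via 11)
8: 38  (via 1)
2: 44  (via 10)
Shortest route: 12 → 3 → 10 → 2 = 44 kPa.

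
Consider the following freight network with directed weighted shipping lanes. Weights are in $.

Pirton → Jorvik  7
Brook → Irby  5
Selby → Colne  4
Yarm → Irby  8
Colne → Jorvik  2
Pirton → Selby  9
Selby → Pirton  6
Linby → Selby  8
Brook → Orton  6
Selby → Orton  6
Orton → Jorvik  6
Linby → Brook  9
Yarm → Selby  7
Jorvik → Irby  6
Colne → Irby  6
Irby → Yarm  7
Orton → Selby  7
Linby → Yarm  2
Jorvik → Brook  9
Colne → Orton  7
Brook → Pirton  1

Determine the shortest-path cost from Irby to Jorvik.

Shortest distances from Irby:
Irby: 0
Yarm: 7  (via Irby)
Selby: 14  (via Yarm)
Colne: 18  (via Selby)
Pirton: 20  (via Selby)
Orton: 20  (via Selby)
Jorvik: 20  (via Colne)
Shortest route: Irby → Yarm → Selby → Colne → Jorvik = $20.

$20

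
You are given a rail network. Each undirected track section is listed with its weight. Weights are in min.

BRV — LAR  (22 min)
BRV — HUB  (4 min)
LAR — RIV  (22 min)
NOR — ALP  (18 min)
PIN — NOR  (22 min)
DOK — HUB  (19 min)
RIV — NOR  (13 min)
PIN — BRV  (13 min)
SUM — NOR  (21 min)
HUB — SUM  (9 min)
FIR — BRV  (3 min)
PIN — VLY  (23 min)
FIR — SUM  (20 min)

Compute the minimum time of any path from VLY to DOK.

59 min

Compare a few routes:
VLY - PIN - BRV - FIR - SUM - HUB - DOK: 23+13+3+20+9+19 = 87
VLY - PIN - NOR - SUM - HUB - DOK: 23+22+21+9+19 = 94
VLY - PIN - NOR - SUM - FIR - BRV - HUB - DOK: 23+22+21+20+3+4+19 = 112
VLY - PIN - BRV - HUB - DOK: 23+13+4+19 = 59
Cheapest is VLY - PIN - BRV - HUB - DOK at 59 min.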